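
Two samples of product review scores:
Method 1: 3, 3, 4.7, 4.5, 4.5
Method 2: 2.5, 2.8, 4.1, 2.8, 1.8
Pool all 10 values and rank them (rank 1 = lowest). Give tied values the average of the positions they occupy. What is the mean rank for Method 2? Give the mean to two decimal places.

Sorted (ascending): 1.8, 2.5, 2.8, 2.8, 3, 3, 4.1, 4.5, 4.5, 4.7
The 2 values of 2.8 occupy positions 3–4 → average rank (3+4)/2 = 3.5.
The 2 values of 3 occupy positions 5–6 → average rank (5+6)/2 = 5.5.
The 2 values of 4.5 occupy positions 8–9 → average rank (8+9)/2 = 8.5.
Method 2 values → pooled ranks: 2.5→2, 2.8→3.5, 4.1→7, 2.8→3.5, 1.8→1
Mean rank = (2 + 3.5 + 7 + 3.5 + 1) / 5 = 3.40

3.40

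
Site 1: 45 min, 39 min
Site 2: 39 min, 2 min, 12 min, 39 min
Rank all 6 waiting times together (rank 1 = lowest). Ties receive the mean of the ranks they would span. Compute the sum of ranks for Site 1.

Sorted (ascending): 2, 12, 39, 39, 39, 45
The 3 values of 39 occupy positions 3–5 → average rank 4.
Site 1 values → pooled ranks: 45→6, 39→4
Rank sum = 6 + 4 = 10

10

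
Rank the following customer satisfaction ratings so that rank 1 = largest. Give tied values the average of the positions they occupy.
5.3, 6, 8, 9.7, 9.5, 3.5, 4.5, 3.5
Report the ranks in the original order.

Sorted (descending): 9.7, 9.5, 8, 6, 5.3, 4.5, 3.5, 3.5
The 2 values of 3.5 occupy positions 7–8 → average rank (7+8)/2 = 7.5.

5, 4, 3, 1, 2, 7.5, 6, 7.5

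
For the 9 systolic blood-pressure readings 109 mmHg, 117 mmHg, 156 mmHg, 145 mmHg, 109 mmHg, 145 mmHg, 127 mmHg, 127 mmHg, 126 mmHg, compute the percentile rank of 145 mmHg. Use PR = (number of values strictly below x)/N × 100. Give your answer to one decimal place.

66.7

N = 9.
Strictly below 145: 6. Equal to 145: 2.
PR = 6/9 × 100 = 66.7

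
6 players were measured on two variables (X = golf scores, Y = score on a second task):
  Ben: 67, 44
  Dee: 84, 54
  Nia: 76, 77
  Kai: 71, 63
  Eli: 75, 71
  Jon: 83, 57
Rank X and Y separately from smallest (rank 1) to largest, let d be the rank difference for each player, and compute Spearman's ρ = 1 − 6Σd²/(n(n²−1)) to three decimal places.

0.086

Ranks of variable 1: 1, 6, 4, 2, 3, 5
Ranks of variable 2: 1, 2, 6, 4, 5, 3
d = r₁ − r₂: 0, 4, -2, -2, -2, 2
d²: 0, 16, 4, 4, 4, 4; Σd² = 32
ρ = 1 − 6·32/(6·35) = 1 − 192/210 = 0.086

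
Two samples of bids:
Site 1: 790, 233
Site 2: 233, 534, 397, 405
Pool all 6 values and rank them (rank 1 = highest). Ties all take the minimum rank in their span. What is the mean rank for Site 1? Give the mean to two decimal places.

3.00

Sorted (descending): 790, 534, 405, 397, 233, 233
The 2 values of 233 occupy positions 5–6 → each gets rank 5.
Site 1 values → pooled ranks: 790→1, 233→5
Mean rank = (1 + 5) / 2 = 3.00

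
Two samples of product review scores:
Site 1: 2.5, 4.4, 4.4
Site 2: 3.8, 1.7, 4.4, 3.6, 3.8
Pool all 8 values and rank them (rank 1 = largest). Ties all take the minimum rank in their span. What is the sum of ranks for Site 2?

23

Sorted (descending): 4.4, 4.4, 4.4, 3.8, 3.8, 3.6, 2.5, 1.7
The 3 values of 4.4 occupy positions 1–3 → each gets rank 1.
The 2 values of 3.8 occupy positions 4–5 → each gets rank 4.
Site 2 values → pooled ranks: 3.8→4, 1.7→8, 4.4→1, 3.6→6, 3.8→4
Rank sum = 4 + 8 + 1 + 6 + 4 = 23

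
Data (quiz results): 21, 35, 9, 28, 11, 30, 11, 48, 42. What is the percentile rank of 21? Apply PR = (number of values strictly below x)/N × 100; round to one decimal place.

N = 9.
Strictly below 21: 3. Equal to 21: 1.
PR = 3/9 × 100 = 33.3

33.3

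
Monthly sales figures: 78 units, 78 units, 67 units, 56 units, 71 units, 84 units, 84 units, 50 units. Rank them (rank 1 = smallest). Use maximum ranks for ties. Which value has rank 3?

Sorted (ascending): 50, 56, 67, 71, 78, 78, 84, 84
The 2 values of 78 occupy positions 5–6 → each gets rank 6.
The 2 values of 84 occupy positions 7–8 → each gets rank 8.
Rank 3 → value 67.

67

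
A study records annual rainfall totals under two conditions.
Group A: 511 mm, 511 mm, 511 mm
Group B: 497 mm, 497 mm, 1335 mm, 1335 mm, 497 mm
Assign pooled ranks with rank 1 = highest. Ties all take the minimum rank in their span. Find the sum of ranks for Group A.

9

Sorted (descending): 1335, 1335, 511, 511, 511, 497, 497, 497
The 2 values of 1335 occupy positions 1–2 → each gets rank 1.
The 3 values of 511 occupy positions 3–5 → each gets rank 3.
The 3 values of 497 occupy positions 6–8 → each gets rank 6.
Group A values → pooled ranks: 511→3, 511→3, 511→3
Rank sum = 3 + 3 + 3 = 9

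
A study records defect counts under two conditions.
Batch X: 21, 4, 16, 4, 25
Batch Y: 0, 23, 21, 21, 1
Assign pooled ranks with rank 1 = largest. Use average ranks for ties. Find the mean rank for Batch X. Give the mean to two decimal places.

5.20

Sorted (descending): 25, 23, 21, 21, 21, 16, 4, 4, 1, 0
The 3 values of 21 occupy positions 3–5 → average rank 4.
The 2 values of 4 occupy positions 7–8 → average rank (7+8)/2 = 7.5.
Batch X values → pooled ranks: 21→4, 4→7.5, 16→6, 4→7.5, 25→1
Mean rank = (4 + 7.5 + 6 + 7.5 + 1) / 5 = 5.20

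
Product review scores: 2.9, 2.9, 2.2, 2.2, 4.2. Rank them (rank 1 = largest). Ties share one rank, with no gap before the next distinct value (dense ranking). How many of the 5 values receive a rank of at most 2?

Sorted (descending): 4.2, 2.9, 2.9, 2.2, 2.2
The 2 values of 2.9 share dense rank 2.
The 2 values of 2.2 share dense rank 3.
Remaining distinct values take the next consecutive integers.
Ranks ≤ 2: {1, 2, 2} → 3 values.

3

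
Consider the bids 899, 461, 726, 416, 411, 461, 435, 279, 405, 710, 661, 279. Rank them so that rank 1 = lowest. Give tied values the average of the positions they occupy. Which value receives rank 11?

726

Sorted (ascending): 279, 279, 405, 411, 416, 435, 461, 461, 661, 710, 726, 899
The 2 values of 279 occupy positions 1–2 → average rank (1+2)/2 = 1.5.
The 2 values of 461 occupy positions 7–8 → average rank (7+8)/2 = 7.5.
Rank 11 → value 726.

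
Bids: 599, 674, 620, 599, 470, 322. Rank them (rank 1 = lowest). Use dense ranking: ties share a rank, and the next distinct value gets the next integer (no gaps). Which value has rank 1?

322

Sorted (ascending): 322, 470, 599, 599, 620, 674
The 2 values of 599 share dense rank 3.
Remaining distinct values take the next consecutive integers.
Rank 1 → value 322.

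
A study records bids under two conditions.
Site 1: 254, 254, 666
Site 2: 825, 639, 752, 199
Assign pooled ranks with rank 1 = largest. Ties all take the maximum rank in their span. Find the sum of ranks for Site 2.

Sorted (descending): 825, 752, 666, 639, 254, 254, 199
The 2 values of 254 occupy positions 5–6 → each gets rank 6.
Site 2 values → pooled ranks: 825→1, 639→4, 752→2, 199→7
Rank sum = 1 + 4 + 2 + 7 = 14

14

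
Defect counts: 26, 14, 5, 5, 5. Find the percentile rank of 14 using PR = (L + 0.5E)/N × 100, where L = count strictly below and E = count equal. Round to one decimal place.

70.0

N = 5.
Strictly below 14: 3. Equal to 14: 1.
PR = (3 + 0.5·1)/5 × 100 = 70.0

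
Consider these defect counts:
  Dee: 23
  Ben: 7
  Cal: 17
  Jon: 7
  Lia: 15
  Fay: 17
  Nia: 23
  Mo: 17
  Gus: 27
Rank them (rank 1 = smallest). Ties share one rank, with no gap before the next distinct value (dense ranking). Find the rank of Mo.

Sorted (ascending): 7, 7, 15, 17, 17, 17, 23, 23, 27
The 2 values of 7 share dense rank 1.
The 3 values of 17 share dense rank 3.
The 2 values of 23 share dense rank 4.
Remaining distinct values take the next consecutive integers.
Mo has value 17 → rank 3.

3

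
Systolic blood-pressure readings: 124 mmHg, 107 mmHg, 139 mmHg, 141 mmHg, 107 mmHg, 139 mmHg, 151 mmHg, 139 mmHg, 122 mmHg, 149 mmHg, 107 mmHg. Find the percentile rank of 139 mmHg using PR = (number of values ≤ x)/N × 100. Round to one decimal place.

72.7

N = 11.
Strictly below 139: 5. Equal to 139: 3.
PR = 8/11 × 100 = 72.7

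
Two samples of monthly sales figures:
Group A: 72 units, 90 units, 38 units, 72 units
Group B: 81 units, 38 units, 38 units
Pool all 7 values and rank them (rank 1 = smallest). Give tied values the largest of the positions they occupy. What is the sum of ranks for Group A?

20

Sorted (ascending): 38, 38, 38, 72, 72, 81, 90
The 3 values of 38 occupy positions 1–3 → each gets rank 3.
The 2 values of 72 occupy positions 4–5 → each gets rank 5.
Group A values → pooled ranks: 72→5, 90→7, 38→3, 72→5
Rank sum = 5 + 7 + 3 + 5 = 20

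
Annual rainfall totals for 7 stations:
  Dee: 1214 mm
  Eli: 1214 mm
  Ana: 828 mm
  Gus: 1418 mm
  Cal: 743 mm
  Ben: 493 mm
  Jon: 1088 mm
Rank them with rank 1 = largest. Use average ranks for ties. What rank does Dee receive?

2.5

Sorted (descending): 1418, 1214, 1214, 1088, 828, 743, 493
The 2 values of 1214 occupy positions 2–3 → average rank (2+3)/2 = 2.5.
Dee has value 1214 mm → rank 2.5.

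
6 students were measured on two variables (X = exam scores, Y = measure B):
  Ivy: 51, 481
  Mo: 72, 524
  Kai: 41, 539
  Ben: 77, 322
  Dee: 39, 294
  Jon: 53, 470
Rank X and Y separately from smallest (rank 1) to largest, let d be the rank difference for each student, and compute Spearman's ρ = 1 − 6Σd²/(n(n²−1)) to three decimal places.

Ranks of variable 1: 3, 5, 2, 6, 1, 4
Ranks of variable 2: 4, 5, 6, 2, 1, 3
d = r₁ − r₂: -1, 0, -4, 4, 0, 1
d²: 1, 0, 16, 16, 0, 1; Σd² = 34
ρ = 1 − 6·34/(6·35) = 1 − 204/210 = 0.029

0.029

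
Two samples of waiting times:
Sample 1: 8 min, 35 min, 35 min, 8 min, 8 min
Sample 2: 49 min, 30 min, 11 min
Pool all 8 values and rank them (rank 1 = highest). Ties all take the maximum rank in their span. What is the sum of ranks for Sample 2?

10

Sorted (descending): 49, 35, 35, 30, 11, 8, 8, 8
The 2 values of 35 occupy positions 2–3 → each gets rank 3.
The 3 values of 8 occupy positions 6–8 → each gets rank 8.
Sample 2 values → pooled ranks: 49→1, 30→4, 11→5
Rank sum = 1 + 4 + 5 = 10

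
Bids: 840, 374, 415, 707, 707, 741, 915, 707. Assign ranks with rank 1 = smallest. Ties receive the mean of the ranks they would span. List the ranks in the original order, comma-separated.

Sorted (ascending): 374, 415, 707, 707, 707, 741, 840, 915
The 3 values of 707 occupy positions 3–5 → average rank 4.

7, 1, 2, 4, 4, 6, 8, 4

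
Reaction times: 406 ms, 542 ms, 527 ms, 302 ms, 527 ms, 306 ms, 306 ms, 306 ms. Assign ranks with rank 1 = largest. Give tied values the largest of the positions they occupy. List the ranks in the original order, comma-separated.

4, 1, 3, 8, 3, 7, 7, 7

Sorted (descending): 542, 527, 527, 406, 306, 306, 306, 302
The 2 values of 527 occupy positions 2–3 → each gets rank 3.
The 3 values of 306 occupy positions 5–7 → each gets rank 7.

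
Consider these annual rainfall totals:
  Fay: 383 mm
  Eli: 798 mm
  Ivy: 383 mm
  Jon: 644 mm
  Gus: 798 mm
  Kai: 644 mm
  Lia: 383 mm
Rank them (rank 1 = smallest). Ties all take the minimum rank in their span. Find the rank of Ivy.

Sorted (ascending): 383, 383, 383, 644, 644, 798, 798
The 3 values of 383 occupy positions 1–3 → each gets rank 1.
The 2 values of 644 occupy positions 4–5 → each gets rank 4.
The 2 values of 798 occupy positions 6–7 → each gets rank 6.
Ivy has value 383 mm → rank 1.

1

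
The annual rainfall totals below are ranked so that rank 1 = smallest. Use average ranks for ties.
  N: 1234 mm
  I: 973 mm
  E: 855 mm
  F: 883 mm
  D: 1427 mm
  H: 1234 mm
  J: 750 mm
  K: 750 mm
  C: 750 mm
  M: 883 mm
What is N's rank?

8.5

Sorted (ascending): 750, 750, 750, 855, 883, 883, 973, 1234, 1234, 1427
The 3 values of 750 occupy positions 1–3 → average rank 2.
The 2 values of 883 occupy positions 5–6 → average rank (5+6)/2 = 5.5.
The 2 values of 1234 occupy positions 8–9 → average rank (8+9)/2 = 8.5.
N has value 1234 mm → rank 8.5.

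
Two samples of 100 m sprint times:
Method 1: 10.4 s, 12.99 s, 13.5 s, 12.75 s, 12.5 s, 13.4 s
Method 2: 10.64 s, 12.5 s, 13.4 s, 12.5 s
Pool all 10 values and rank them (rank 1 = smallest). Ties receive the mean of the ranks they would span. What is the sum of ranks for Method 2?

Sorted (ascending): 10.4, 10.64, 12.5, 12.5, 12.5, 12.75, 12.99, 13.4, 13.4, 13.5
The 3 values of 12.5 occupy positions 3–5 → average rank 4.
The 2 values of 13.4 occupy positions 8–9 → average rank (8+9)/2 = 8.5.
Method 2 values → pooled ranks: 10.64→2, 12.5→4, 13.4→8.5, 12.5→4
Rank sum = 2 + 4 + 8.5 + 4 = 18.5

18.5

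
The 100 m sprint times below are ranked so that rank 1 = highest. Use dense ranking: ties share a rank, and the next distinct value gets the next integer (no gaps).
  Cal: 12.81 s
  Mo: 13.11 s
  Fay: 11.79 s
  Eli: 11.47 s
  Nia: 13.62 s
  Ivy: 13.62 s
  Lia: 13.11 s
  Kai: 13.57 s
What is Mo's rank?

3

Sorted (descending): 13.62, 13.62, 13.57, 13.11, 13.11, 12.81, 11.79, 11.47
The 2 values of 13.62 share dense rank 1.
The 2 values of 13.11 share dense rank 3.
Remaining distinct values take the next consecutive integers.
Mo has value 13.11 s → rank 3.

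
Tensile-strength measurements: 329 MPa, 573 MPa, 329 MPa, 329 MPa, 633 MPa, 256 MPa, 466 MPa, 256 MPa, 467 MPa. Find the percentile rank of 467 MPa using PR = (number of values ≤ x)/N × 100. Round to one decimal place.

N = 9.
Strictly below 467: 6. Equal to 467: 1.
PR = 7/9 × 100 = 77.8

77.8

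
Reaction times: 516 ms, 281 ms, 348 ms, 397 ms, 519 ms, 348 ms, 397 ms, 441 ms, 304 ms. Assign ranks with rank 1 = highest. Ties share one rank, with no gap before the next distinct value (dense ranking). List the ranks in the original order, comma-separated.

2, 7, 5, 4, 1, 5, 4, 3, 6

Sorted (descending): 519, 516, 441, 397, 397, 348, 348, 304, 281
The 2 values of 397 share dense rank 4.
The 2 values of 348 share dense rank 5.
Remaining distinct values take the next consecutive integers.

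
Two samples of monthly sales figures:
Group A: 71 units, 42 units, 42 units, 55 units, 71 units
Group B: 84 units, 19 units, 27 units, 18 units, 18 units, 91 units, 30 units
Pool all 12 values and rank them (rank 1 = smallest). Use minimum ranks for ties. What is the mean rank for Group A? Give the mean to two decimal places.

7.60

Sorted (ascending): 18, 18, 19, 27, 30, 42, 42, 55, 71, 71, 84, 91
The 2 values of 18 occupy positions 1–2 → each gets rank 1.
The 2 values of 42 occupy positions 6–7 → each gets rank 6.
The 2 values of 71 occupy positions 9–10 → each gets rank 9.
Group A values → pooled ranks: 71→9, 42→6, 42→6, 55→8, 71→9
Mean rank = (9 + 6 + 6 + 8 + 9) / 5 = 7.60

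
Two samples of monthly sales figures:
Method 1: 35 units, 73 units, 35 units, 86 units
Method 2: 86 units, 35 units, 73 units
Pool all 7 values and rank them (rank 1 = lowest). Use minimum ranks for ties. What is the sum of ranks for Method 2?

11

Sorted (ascending): 35, 35, 35, 73, 73, 86, 86
The 3 values of 35 occupy positions 1–3 → each gets rank 1.
The 2 values of 73 occupy positions 4–5 → each gets rank 4.
The 2 values of 86 occupy positions 6–7 → each gets rank 6.
Method 2 values → pooled ranks: 86→6, 35→1, 73→4
Rank sum = 6 + 1 + 4 = 11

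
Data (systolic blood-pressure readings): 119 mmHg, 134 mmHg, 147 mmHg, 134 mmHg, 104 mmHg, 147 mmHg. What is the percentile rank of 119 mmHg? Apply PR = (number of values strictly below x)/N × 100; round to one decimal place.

16.7

N = 6.
Strictly below 119: 1. Equal to 119: 1.
PR = 1/6 × 100 = 16.7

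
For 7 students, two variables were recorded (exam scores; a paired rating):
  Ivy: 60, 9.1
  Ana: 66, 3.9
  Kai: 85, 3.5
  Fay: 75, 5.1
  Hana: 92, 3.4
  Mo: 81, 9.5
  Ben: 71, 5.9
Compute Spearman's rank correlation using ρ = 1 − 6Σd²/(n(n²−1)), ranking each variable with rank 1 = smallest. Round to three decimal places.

-0.536

Ranks of variable 1: 1, 2, 6, 4, 7, 5, 3
Ranks of variable 2: 6, 3, 2, 4, 1, 7, 5
d = r₁ − r₂: -5, -1, 4, 0, 6, -2, -2
d²: 25, 1, 16, 0, 36, 4, 4; Σd² = 86
ρ = 1 − 6·86/(7·48) = 1 − 516/336 = -0.536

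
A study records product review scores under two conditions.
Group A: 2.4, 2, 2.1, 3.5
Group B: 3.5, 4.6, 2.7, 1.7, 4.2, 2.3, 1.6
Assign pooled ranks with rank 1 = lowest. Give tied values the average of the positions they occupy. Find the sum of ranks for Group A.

Sorted (ascending): 1.6, 1.7, 2, 2.1, 2.3, 2.4, 2.7, 3.5, 3.5, 4.2, 4.6
The 2 values of 3.5 occupy positions 8–9 → average rank (8+9)/2 = 8.5.
Group A values → pooled ranks: 2.4→6, 2→3, 2.1→4, 3.5→8.5
Rank sum = 6 + 3 + 4 + 8.5 = 21.5

21.5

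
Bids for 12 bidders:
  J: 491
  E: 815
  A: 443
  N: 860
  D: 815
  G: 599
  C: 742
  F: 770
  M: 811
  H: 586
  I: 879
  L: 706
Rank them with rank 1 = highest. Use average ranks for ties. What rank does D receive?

Sorted (descending): 879, 860, 815, 815, 811, 770, 742, 706, 599, 586, 491, 443
The 2 values of 815 occupy positions 3–4 → average rank (3+4)/2 = 3.5.
D has value 815 → rank 3.5.

3.5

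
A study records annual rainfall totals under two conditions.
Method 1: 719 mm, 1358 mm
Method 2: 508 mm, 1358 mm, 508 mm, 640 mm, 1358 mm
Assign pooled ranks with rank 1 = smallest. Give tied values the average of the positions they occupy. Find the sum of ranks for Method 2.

Sorted (ascending): 508, 508, 640, 719, 1358, 1358, 1358
The 2 values of 508 occupy positions 1–2 → average rank (1+2)/2 = 1.5.
The 3 values of 1358 occupy positions 5–7 → average rank 6.
Method 2 values → pooled ranks: 508→1.5, 1358→6, 508→1.5, 640→3, 1358→6
Rank sum = 1.5 + 6 + 1.5 + 3 + 6 = 18

18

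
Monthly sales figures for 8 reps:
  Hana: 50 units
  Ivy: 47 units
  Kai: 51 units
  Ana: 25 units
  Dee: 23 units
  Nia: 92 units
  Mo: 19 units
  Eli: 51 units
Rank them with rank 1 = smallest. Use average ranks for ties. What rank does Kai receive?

6.5

Sorted (ascending): 19, 23, 25, 47, 50, 51, 51, 92
The 2 values of 51 occupy positions 6–7 → average rank (6+7)/2 = 6.5.
Kai has value 51 units → rank 6.5.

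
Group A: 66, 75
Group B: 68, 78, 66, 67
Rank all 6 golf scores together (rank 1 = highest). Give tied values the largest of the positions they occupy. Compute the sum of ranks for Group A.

Sorted (descending): 78, 75, 68, 67, 66, 66
The 2 values of 66 occupy positions 5–6 → each gets rank 6.
Group A values → pooled ranks: 66→6, 75→2
Rank sum = 6 + 2 = 8

8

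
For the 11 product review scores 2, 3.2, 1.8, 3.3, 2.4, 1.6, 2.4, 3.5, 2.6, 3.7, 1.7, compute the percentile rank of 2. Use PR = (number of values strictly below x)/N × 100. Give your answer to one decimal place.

N = 11.
Strictly below 2: 3. Equal to 2: 1.
PR = 3/11 × 100 = 27.3

27.3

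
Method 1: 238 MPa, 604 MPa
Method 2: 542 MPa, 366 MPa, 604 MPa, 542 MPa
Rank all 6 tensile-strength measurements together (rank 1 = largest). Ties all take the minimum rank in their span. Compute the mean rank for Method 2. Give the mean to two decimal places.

Sorted (descending): 604, 604, 542, 542, 366, 238
The 2 values of 604 occupy positions 1–2 → each gets rank 1.
The 2 values of 542 occupy positions 3–4 → each gets rank 3.
Method 2 values → pooled ranks: 542→3, 366→5, 604→1, 542→3
Mean rank = (3 + 5 + 1 + 3) / 4 = 3.00

3.00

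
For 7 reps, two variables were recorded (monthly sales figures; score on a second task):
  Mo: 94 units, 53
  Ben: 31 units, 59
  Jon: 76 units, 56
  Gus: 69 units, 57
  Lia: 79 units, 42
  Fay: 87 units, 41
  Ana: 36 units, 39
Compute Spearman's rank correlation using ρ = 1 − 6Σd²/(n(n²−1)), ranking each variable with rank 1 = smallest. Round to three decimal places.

-0.357

Ranks of variable 1: 7, 1, 4, 3, 5, 6, 2
Ranks of variable 2: 4, 7, 5, 6, 3, 2, 1
d = r₁ − r₂: 3, -6, -1, -3, 2, 4, 1
d²: 9, 36, 1, 9, 4, 16, 1; Σd² = 76
ρ = 1 − 6·76/(7·48) = 1 − 456/336 = -0.357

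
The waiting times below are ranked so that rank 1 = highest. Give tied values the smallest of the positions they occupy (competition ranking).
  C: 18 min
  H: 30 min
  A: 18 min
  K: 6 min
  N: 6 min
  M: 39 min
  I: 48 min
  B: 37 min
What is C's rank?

Sorted (descending): 48, 39, 37, 30, 18, 18, 6, 6
The 2 values of 18 occupy positions 5–6 → each gets rank 5.
The 2 values of 6 occupy positions 7–8 → each gets rank 7.
C has value 18 min → rank 5.

5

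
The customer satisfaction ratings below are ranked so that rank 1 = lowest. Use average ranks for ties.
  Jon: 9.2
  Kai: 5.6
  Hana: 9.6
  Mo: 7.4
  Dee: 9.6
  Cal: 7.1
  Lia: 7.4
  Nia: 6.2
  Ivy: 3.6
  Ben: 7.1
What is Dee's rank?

9.5

Sorted (ascending): 3.6, 5.6, 6.2, 7.1, 7.1, 7.4, 7.4, 9.2, 9.6, 9.6
The 2 values of 7.1 occupy positions 4–5 → average rank (4+5)/2 = 4.5.
The 2 values of 7.4 occupy positions 6–7 → average rank (6+7)/2 = 6.5.
The 2 values of 9.6 occupy positions 9–10 → average rank (9+10)/2 = 9.5.
Dee has value 9.6 → rank 9.5.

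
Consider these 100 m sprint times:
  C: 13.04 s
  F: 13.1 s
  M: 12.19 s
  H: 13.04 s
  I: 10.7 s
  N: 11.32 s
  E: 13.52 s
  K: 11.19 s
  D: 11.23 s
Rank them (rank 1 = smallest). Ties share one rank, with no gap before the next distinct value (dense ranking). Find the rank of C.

6

Sorted (ascending): 10.7, 11.19, 11.23, 11.32, 12.19, 13.04, 13.04, 13.1, 13.52
The 2 values of 13.04 share dense rank 6.
Remaining distinct values take the next consecutive integers.
C has value 13.04 s → rank 6.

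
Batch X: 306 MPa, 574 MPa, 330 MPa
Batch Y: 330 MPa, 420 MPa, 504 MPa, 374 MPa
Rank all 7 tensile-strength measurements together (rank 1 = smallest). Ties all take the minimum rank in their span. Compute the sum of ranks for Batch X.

10

Sorted (ascending): 306, 330, 330, 374, 420, 504, 574
The 2 values of 330 occupy positions 2–3 → each gets rank 2.
Batch X values → pooled ranks: 306→1, 574→7, 330→2
Rank sum = 1 + 7 + 2 = 10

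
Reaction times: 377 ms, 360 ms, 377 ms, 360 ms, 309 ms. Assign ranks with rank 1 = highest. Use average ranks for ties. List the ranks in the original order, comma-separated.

1.5, 3.5, 1.5, 3.5, 5

Sorted (descending): 377, 377, 360, 360, 309
The 2 values of 377 occupy positions 1–2 → average rank (1+2)/2 = 1.5.
The 2 values of 360 occupy positions 3–4 → average rank (3+4)/2 = 3.5.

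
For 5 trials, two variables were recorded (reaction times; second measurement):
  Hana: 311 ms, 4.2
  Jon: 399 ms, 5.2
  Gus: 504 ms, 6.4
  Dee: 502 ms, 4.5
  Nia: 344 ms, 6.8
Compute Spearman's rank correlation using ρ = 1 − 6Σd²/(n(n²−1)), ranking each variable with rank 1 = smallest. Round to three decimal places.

Ranks of variable 1: 1, 3, 5, 4, 2
Ranks of variable 2: 1, 3, 4, 2, 5
d = r₁ − r₂: 0, 0, 1, 2, -3
d²: 0, 0, 1, 4, 9; Σd² = 14
ρ = 1 − 6·14/(5·24) = 1 − 84/120 = 0.300

0.300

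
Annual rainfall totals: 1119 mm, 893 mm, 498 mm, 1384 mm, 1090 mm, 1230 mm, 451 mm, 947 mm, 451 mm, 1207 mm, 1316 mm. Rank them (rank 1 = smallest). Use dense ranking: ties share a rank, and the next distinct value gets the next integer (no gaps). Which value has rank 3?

893

Sorted (ascending): 451, 451, 498, 893, 947, 1090, 1119, 1207, 1230, 1316, 1384
The 2 values of 451 share dense rank 1.
Remaining distinct values take the next consecutive integers.
Rank 3 → value 893.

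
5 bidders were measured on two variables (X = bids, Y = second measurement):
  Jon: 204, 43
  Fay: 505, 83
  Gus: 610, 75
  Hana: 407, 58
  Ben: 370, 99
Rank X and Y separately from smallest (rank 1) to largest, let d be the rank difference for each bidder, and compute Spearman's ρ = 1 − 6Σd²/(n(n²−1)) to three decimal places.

Ranks of variable 1: 1, 4, 5, 3, 2
Ranks of variable 2: 1, 4, 3, 2, 5
d = r₁ − r₂: 0, 0, 2, 1, -3
d²: 0, 0, 4, 1, 9; Σd² = 14
ρ = 1 − 6·14/(5·24) = 1 − 84/120 = 0.300

0.300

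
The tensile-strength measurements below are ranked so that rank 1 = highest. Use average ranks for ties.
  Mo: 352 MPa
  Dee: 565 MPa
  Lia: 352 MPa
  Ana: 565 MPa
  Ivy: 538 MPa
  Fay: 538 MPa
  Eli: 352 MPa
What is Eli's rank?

Sorted (descending): 565, 565, 538, 538, 352, 352, 352
The 2 values of 565 occupy positions 1–2 → average rank (1+2)/2 = 1.5.
The 2 values of 538 occupy positions 3–4 → average rank (3+4)/2 = 3.5.
The 3 values of 352 occupy positions 5–7 → average rank 6.
Eli has value 352 MPa → rank 6.

6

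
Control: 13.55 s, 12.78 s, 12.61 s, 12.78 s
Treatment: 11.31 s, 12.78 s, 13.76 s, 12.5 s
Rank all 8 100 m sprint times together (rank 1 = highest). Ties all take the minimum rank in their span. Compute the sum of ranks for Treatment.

Sorted (descending): 13.76, 13.55, 12.78, 12.78, 12.78, 12.61, 12.5, 11.31
The 3 values of 12.78 occupy positions 3–5 → each gets rank 3.
Treatment values → pooled ranks: 11.31→8, 12.78→3, 13.76→1, 12.5→7
Rank sum = 8 + 3 + 1 + 7 = 19

19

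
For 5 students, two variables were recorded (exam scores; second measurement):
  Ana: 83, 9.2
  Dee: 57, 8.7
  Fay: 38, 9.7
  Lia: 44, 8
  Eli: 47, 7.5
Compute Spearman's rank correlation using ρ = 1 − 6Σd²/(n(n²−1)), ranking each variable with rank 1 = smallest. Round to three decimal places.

-0.100

Ranks of variable 1: 5, 4, 1, 2, 3
Ranks of variable 2: 4, 3, 5, 2, 1
d = r₁ − r₂: 1, 1, -4, 0, 2
d²: 1, 1, 16, 0, 4; Σd² = 22
ρ = 1 − 6·22/(5·24) = 1 − 132/120 = -0.100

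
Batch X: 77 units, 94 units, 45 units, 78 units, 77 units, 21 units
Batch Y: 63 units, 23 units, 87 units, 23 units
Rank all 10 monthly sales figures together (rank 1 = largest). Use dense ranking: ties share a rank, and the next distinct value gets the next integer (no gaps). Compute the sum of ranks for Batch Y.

21

Sorted (descending): 94, 87, 78, 77, 77, 63, 45, 23, 23, 21
The 2 values of 77 share dense rank 4.
The 2 values of 23 share dense rank 7.
Remaining distinct values take the next consecutive integers.
Batch Y values → pooled ranks: 63→5, 23→7, 87→2, 23→7
Rank sum = 5 + 7 + 2 + 7 = 21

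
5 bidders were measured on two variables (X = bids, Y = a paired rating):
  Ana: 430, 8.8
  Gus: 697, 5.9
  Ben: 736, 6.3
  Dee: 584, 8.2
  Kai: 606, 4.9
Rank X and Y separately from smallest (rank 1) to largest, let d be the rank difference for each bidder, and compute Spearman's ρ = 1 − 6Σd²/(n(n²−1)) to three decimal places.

-0.600

Ranks of variable 1: 1, 4, 5, 2, 3
Ranks of variable 2: 5, 2, 3, 4, 1
d = r₁ − r₂: -4, 2, 2, -2, 2
d²: 16, 4, 4, 4, 4; Σd² = 32
ρ = 1 − 6·32/(5·24) = 1 − 192/120 = -0.600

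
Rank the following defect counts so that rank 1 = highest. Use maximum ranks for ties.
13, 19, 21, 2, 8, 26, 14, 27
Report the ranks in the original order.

6, 4, 3, 8, 7, 2, 5, 1

Sorted (descending): 27, 26, 21, 19, 14, 13, 8, 2
No ties — each value takes its position as its rank.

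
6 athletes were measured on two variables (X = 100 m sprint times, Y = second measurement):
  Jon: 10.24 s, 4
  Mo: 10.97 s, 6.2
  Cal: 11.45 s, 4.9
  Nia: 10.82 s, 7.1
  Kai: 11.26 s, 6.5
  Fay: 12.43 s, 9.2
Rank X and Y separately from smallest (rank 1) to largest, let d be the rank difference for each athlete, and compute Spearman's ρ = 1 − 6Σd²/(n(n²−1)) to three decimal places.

Ranks of variable 1: 1, 3, 5, 2, 4, 6
Ranks of variable 2: 1, 3, 2, 5, 4, 6
d = r₁ − r₂: 0, 0, 3, -3, 0, 0
d²: 0, 0, 9, 9, 0, 0; Σd² = 18
ρ = 1 − 6·18/(6·35) = 1 − 108/210 = 0.486

0.486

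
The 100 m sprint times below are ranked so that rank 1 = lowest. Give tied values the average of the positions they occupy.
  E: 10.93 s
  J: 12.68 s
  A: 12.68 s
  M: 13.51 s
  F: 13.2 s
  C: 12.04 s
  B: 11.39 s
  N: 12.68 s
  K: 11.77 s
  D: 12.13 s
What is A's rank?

7

Sorted (ascending): 10.93, 11.39, 11.77, 12.04, 12.13, 12.68, 12.68, 12.68, 13.2, 13.51
The 3 values of 12.68 occupy positions 6–8 → average rank 7.
A has value 12.68 s → rank 7.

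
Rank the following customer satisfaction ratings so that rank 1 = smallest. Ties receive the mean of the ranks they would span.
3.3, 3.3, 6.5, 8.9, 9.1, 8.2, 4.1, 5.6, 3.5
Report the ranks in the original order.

Sorted (ascending): 3.3, 3.3, 3.5, 4.1, 5.6, 6.5, 8.2, 8.9, 9.1
The 2 values of 3.3 occupy positions 1–2 → average rank (1+2)/2 = 1.5.

1.5, 1.5, 6, 8, 9, 7, 4, 5, 3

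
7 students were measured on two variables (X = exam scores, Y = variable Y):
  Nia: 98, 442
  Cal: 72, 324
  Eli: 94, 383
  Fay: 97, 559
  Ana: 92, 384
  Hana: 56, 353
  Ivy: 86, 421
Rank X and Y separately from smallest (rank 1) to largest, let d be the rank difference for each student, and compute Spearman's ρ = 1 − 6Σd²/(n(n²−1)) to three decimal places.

Ranks of variable 1: 7, 2, 5, 6, 4, 1, 3
Ranks of variable 2: 6, 1, 3, 7, 4, 2, 5
d = r₁ − r₂: 1, 1, 2, -1, 0, -1, -2
d²: 1, 1, 4, 1, 0, 1, 4; Σd² = 12
ρ = 1 − 6·12/(7·48) = 1 − 72/336 = 0.786

0.786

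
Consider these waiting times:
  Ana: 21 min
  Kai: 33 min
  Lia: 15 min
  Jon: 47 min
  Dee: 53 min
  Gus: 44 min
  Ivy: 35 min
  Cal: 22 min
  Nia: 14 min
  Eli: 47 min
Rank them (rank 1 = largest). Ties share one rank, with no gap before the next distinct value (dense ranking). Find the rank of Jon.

2

Sorted (descending): 53, 47, 47, 44, 35, 33, 22, 21, 15, 14
The 2 values of 47 share dense rank 2.
Remaining distinct values take the next consecutive integers.
Jon has value 47 min → rank 2.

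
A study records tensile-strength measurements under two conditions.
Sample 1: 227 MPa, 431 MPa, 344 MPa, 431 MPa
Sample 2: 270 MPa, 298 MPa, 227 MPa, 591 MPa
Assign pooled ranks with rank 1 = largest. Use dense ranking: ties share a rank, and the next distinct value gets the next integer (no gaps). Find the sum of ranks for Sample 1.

Sorted (descending): 591, 431, 431, 344, 298, 270, 227, 227
The 2 values of 431 share dense rank 2.
The 2 values of 227 share dense rank 6.
Remaining distinct values take the next consecutive integers.
Sample 1 values → pooled ranks: 227→6, 431→2, 344→3, 431→2
Rank sum = 6 + 2 + 3 + 2 = 13

13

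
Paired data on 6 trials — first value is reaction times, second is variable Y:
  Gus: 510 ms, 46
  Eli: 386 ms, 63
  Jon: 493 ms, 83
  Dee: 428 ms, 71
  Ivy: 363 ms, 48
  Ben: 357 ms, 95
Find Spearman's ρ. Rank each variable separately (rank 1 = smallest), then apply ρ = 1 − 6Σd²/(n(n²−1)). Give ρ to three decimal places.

-0.429

Ranks of variable 1: 6, 3, 5, 4, 2, 1
Ranks of variable 2: 1, 3, 5, 4, 2, 6
d = r₁ − r₂: 5, 0, 0, 0, 0, -5
d²: 25, 0, 0, 0, 0, 25; Σd² = 50
ρ = 1 − 6·50/(6·35) = 1 − 300/210 = -0.429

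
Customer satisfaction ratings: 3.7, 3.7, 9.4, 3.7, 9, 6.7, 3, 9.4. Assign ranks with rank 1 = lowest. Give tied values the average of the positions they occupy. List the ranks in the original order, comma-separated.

Sorted (ascending): 3, 3.7, 3.7, 3.7, 6.7, 9, 9.4, 9.4
The 3 values of 3.7 occupy positions 2–4 → average rank 3.
The 2 values of 9.4 occupy positions 7–8 → average rank (7+8)/2 = 7.5.

3, 3, 7.5, 3, 6, 5, 1, 7.5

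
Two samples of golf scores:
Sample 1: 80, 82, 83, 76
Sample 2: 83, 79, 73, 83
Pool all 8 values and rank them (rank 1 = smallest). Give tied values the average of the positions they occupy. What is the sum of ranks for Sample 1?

18

Sorted (ascending): 73, 76, 79, 80, 82, 83, 83, 83
The 3 values of 83 occupy positions 6–8 → average rank 7.
Sample 1 values → pooled ranks: 80→4, 82→5, 83→7, 76→2
Rank sum = 4 + 5 + 7 + 2 = 18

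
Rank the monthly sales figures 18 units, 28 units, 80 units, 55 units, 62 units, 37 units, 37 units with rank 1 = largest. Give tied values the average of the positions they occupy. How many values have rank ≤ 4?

Sorted (descending): 80, 62, 55, 37, 37, 28, 18
The 2 values of 37 occupy positions 4–5 → average rank (4+5)/2 = 4.5.
Ranks ≤ 4: {1, 2, 3} → 3 values.

3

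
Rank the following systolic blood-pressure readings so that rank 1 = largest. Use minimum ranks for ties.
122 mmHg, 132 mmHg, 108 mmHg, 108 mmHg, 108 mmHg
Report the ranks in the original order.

Sorted (descending): 132, 122, 108, 108, 108
The 3 values of 108 occupy positions 3–5 → each gets rank 3.

2, 1, 3, 3, 3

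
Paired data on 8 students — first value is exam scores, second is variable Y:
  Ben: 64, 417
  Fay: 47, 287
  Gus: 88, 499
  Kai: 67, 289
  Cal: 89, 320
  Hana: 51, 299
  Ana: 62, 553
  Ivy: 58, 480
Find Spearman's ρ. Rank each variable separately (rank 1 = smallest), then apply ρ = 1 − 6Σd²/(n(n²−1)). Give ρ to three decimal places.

Ranks of variable 1: 5, 1, 7, 6, 8, 2, 4, 3
Ranks of variable 2: 5, 1, 7, 2, 4, 3, 8, 6
d = r₁ − r₂: 0, 0, 0, 4, 4, -1, -4, -3
d²: 0, 0, 0, 16, 16, 1, 16, 9; Σd² = 58
ρ = 1 − 6·58/(8·63) = 1 − 348/504 = 0.310

0.310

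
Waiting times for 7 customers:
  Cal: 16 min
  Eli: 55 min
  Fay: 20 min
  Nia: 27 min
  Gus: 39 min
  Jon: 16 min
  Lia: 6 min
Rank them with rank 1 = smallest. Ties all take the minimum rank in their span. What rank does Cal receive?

Sorted (ascending): 6, 16, 16, 20, 27, 39, 55
The 2 values of 16 occupy positions 2–3 → each gets rank 2.
Cal has value 16 min → rank 2.

2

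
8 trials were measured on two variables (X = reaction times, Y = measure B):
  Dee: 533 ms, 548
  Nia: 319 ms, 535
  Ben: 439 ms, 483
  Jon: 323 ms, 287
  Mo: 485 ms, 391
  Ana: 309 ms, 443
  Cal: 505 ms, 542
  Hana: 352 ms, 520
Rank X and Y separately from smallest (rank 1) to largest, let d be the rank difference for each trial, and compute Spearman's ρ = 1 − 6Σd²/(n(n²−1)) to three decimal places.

Ranks of variable 1: 8, 2, 5, 3, 6, 1, 7, 4
Ranks of variable 2: 8, 6, 4, 1, 2, 3, 7, 5
d = r₁ − r₂: 0, -4, 1, 2, 4, -2, 0, -1
d²: 0, 16, 1, 4, 16, 4, 0, 1; Σd² = 42
ρ = 1 − 6·42/(8·63) = 1 − 252/504 = 0.500

0.500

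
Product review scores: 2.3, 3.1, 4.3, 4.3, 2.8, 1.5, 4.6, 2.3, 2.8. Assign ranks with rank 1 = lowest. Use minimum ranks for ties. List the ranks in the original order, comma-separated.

2, 6, 7, 7, 4, 1, 9, 2, 4

Sorted (ascending): 1.5, 2.3, 2.3, 2.8, 2.8, 3.1, 4.3, 4.3, 4.6
The 2 values of 2.3 occupy positions 2–3 → each gets rank 2.
The 2 values of 2.8 occupy positions 4–5 → each gets rank 4.
The 2 values of 4.3 occupy positions 7–8 → each gets rank 7.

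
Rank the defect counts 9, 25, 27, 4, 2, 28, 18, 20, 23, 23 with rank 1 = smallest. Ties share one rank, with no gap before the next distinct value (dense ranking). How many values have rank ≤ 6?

Sorted (ascending): 2, 4, 9, 18, 20, 23, 23, 25, 27, 28
The 2 values of 23 share dense rank 6.
Remaining distinct values take the next consecutive integers.
Ranks ≤ 6: {1, 2, 3, 4, 5, 6, 6} → 7 values.

7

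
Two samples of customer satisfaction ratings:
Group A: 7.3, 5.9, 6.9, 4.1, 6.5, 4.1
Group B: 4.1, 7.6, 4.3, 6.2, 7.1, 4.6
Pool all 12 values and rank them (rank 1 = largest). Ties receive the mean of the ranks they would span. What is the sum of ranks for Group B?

Sorted (descending): 7.6, 7.3, 7.1, 6.9, 6.5, 6.2, 5.9, 4.6, 4.3, 4.1, 4.1, 4.1
The 3 values of 4.1 occupy positions 10–12 → average rank 11.
Group B values → pooled ranks: 4.1→11, 7.6→1, 4.3→9, 6.2→6, 7.1→3, 4.6→8
Rank sum = 11 + 1 + 9 + 6 + 3 + 8 = 38

38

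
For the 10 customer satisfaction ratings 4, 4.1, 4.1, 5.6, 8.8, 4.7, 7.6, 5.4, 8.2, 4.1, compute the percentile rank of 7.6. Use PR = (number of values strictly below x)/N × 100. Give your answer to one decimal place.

N = 10.
Strictly below 7.6: 7. Equal to 7.6: 1.
PR = 7/10 × 100 = 70.0

70.0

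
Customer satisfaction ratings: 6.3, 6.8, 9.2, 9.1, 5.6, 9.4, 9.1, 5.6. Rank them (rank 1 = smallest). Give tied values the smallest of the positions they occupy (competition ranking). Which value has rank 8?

Sorted (ascending): 5.6, 5.6, 6.3, 6.8, 9.1, 9.1, 9.2, 9.4
The 2 values of 5.6 occupy positions 1–2 → each gets rank 1.
The 2 values of 9.1 occupy positions 5–6 → each gets rank 5.
Rank 8 → value 9.4.

9.4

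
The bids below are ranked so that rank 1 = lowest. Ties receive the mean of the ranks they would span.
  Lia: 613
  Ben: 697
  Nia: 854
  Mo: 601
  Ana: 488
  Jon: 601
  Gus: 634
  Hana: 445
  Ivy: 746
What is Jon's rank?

Sorted (ascending): 445, 488, 601, 601, 613, 634, 697, 746, 854
The 2 values of 601 occupy positions 3–4 → average rank (3+4)/2 = 3.5.
Jon has value 601 → rank 3.5.

3.5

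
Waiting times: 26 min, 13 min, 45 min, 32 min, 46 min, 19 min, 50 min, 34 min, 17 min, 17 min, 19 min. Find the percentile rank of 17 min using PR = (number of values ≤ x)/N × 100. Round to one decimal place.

N = 11.
Strictly below 17: 1. Equal to 17: 2.
PR = 3/11 × 100 = 27.3

27.3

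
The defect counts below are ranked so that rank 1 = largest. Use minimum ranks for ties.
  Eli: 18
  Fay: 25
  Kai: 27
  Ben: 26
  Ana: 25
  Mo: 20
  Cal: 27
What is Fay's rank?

4

Sorted (descending): 27, 27, 26, 25, 25, 20, 18
The 2 values of 27 occupy positions 1–2 → each gets rank 1.
The 2 values of 25 occupy positions 4–5 → each gets rank 4.
Fay has value 25 → rank 4.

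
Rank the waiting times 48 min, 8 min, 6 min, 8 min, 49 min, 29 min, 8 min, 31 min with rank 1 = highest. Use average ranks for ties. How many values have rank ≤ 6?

7

Sorted (descending): 49, 48, 31, 29, 8, 8, 8, 6
The 3 values of 8 occupy positions 5–7 → average rank 6.
Ranks ≤ 6: {1, 2, 3, 4, 6, 6, 6} → 7 values.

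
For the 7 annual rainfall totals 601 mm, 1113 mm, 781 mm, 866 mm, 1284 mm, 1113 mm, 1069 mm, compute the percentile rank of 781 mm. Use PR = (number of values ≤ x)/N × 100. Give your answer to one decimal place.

N = 7.
Strictly below 781: 1. Equal to 781: 1.
PR = 2/7 × 100 = 28.6

28.6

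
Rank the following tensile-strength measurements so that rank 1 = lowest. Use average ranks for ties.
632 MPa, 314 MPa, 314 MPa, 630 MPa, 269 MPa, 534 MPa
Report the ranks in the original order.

6, 2.5, 2.5, 5, 1, 4

Sorted (ascending): 269, 314, 314, 534, 630, 632
The 2 values of 314 occupy positions 2–3 → average rank (2+3)/2 = 2.5.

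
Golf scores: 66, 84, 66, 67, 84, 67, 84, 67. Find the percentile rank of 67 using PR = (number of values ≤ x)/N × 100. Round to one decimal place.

N = 8.
Strictly below 67: 2. Equal to 67: 3.
PR = 5/8 × 100 = 62.5

62.5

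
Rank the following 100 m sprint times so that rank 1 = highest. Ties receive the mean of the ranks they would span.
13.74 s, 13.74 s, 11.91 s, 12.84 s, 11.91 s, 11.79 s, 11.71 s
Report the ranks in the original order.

Sorted (descending): 13.74, 13.74, 12.84, 11.91, 11.91, 11.79, 11.71
The 2 values of 13.74 occupy positions 1–2 → average rank (1+2)/2 = 1.5.
The 2 values of 11.91 occupy positions 4–5 → average rank (4+5)/2 = 4.5.

1.5, 1.5, 4.5, 3, 4.5, 6, 7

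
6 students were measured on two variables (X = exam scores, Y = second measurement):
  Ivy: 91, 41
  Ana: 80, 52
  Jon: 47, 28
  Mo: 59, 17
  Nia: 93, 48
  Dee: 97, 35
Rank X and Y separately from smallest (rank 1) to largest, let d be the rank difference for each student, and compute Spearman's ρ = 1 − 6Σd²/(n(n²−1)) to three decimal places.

0.429

Ranks of variable 1: 4, 3, 1, 2, 5, 6
Ranks of variable 2: 4, 6, 2, 1, 5, 3
d = r₁ − r₂: 0, -3, -1, 1, 0, 3
d²: 0, 9, 1, 1, 0, 9; Σd² = 20
ρ = 1 − 6·20/(6·35) = 1 − 120/210 = 0.429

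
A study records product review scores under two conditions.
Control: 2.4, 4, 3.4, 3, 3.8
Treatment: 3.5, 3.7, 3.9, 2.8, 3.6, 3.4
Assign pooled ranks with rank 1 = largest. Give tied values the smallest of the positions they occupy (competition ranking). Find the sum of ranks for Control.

Sorted (descending): 4, 3.9, 3.8, 3.7, 3.6, 3.5, 3.4, 3.4, 3, 2.8, 2.4
The 2 values of 3.4 occupy positions 7–8 → each gets rank 7.
Control values → pooled ranks: 2.4→11, 4→1, 3.4→7, 3→9, 3.8→3
Rank sum = 11 + 1 + 7 + 9 + 3 = 31

31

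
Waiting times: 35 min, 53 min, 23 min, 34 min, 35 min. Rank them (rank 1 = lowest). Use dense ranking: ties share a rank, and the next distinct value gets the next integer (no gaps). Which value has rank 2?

34

Sorted (ascending): 23, 34, 35, 35, 53
The 2 values of 35 share dense rank 3.
Remaining distinct values take the next consecutive integers.
Rank 2 → value 34.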